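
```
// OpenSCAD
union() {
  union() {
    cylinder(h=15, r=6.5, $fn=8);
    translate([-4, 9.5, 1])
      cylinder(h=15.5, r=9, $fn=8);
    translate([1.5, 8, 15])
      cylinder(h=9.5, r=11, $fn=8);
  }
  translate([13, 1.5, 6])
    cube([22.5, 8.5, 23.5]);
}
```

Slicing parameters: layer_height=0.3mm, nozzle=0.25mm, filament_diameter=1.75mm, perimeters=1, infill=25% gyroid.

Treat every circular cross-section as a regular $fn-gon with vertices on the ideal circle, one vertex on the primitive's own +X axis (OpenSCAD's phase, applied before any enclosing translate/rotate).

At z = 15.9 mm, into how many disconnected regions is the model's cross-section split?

2

At z = 15.9 mm: the cylinder is not intersected at this z (z outside [0, 15]); the cylinder at (-4, 9.5): section is a regular 8-gon, circumradius r=9; the r=11 cylinder at (1.5, 8) gives a regular 8-gon of circumradius 11 (constant along its height); Combining (union): the regions partially overlap (shared area 172.14 mm²), so overlapping operands fuse into one piece — 1 connected region; the 22.5×8.5 cube at (13, 1.5) contributes its full rectangle; Taking the union: the 2 present regions are separate (no shared area or edge), so areas and boundary lengths simply add and each stays a separate island — 2 connected regions. The result has 2 disconnected regions.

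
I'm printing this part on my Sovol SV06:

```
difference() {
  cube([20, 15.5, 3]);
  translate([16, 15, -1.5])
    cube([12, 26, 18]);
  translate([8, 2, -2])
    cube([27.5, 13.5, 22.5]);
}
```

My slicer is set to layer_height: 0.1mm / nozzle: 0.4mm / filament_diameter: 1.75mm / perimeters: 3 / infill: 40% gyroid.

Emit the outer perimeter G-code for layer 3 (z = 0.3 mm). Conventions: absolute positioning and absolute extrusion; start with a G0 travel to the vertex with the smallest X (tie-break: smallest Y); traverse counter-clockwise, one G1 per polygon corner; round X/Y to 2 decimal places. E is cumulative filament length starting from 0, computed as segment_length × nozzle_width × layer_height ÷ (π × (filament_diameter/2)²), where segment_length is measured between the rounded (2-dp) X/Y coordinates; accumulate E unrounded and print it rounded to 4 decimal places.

G0 X0.00 Y0.00 Z0.30
G1 X20.00 Y0.00 E0.3326
G1 X20.00 Y2.00 E0.3659
G1 X8.00 Y2.00 E0.5654
G1 X8.00 Y15.50 E0.7899
G1 X0.00 Y15.50 E0.9230
G1 X0.00 Y0.00 E1.1807

At z = 0.3 mm: the 20×15.5 cube contributes its full rectangle; the 12×26 cube at (16, 15) contributes its full rectangle; the cube at (8, 2) (footprint 27.5×13.5) is included at this height; After the difference (first − rest): starting from the 20×15.5 cube, the 12×26 cube at (16, 15) partially overlaps it — only the 2.00 mm² overlap (of its 312.00 mm²) is removed, clipping the outline; the 27.5×13.5 cube at (8, 2) partially overlaps it — only the 160.00 mm² overlap (of its 371.25 mm²) is removed, clipping the outline — 1 connected region. The outline is a single polygon with 6 vertices. Extrusion per mm of travel: 0.4 × 0.1 / (π × 0.875²) = 0.016630. Accumulating E over each segment gives final E = 1.1807.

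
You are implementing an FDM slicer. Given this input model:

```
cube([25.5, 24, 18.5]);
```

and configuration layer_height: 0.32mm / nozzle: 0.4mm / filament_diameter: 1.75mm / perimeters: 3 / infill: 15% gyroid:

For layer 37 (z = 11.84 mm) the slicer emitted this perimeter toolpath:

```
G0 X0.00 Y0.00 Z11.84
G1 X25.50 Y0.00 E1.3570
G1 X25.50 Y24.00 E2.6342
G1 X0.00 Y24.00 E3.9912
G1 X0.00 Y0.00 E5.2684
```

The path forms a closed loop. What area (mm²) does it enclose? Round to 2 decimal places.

612.00 mm²

Apply the shoelace formula to the sequence of (X, Y) vertices; enclosed area = 612.00 mm².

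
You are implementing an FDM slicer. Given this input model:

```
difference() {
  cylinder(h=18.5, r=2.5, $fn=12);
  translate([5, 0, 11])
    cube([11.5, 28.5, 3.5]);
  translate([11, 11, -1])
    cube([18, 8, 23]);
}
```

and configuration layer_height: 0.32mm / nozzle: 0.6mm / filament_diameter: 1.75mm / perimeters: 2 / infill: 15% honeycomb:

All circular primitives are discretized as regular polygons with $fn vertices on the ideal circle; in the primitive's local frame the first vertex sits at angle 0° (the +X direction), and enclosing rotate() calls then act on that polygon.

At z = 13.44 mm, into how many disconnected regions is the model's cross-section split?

1

At z = 13.44 mm: the cylinder: section is a regular 12-gon, circumradius r=2.5; the cube at (5, 0) is present — its section is the full 11.5×28.5 rectangle; the cube at (11, 11) (footprint 18×8) is included at this height; Taking the first minus the rest: starting from the r=2.5 cylinder, the 11.5×28.5 cube at (5, 0) misses the remaining region (no effect); the 18×8 cube at (11, 11) misses the remaining region (no effect) — 1 connected region. The result has 1 disconnected region.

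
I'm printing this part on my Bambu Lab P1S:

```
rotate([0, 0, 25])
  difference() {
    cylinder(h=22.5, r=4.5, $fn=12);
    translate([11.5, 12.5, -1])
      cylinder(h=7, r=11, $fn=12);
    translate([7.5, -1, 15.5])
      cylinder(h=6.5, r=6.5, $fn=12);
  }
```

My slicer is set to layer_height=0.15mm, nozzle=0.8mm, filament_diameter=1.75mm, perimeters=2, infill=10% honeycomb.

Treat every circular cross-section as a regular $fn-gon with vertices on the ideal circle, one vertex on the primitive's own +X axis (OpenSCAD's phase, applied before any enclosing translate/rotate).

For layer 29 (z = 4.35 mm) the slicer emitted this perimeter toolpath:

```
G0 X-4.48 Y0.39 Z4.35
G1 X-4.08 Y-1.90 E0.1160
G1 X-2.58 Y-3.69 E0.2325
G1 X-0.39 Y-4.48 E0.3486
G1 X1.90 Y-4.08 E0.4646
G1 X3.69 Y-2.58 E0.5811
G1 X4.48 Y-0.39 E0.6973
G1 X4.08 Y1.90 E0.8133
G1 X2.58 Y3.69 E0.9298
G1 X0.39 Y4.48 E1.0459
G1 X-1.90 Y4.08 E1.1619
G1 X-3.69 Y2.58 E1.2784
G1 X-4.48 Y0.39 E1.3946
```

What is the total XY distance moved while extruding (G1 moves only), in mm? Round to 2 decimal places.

Sum the Euclidean lengths of each G1 segment: total = 27.95 mm.

27.95 mm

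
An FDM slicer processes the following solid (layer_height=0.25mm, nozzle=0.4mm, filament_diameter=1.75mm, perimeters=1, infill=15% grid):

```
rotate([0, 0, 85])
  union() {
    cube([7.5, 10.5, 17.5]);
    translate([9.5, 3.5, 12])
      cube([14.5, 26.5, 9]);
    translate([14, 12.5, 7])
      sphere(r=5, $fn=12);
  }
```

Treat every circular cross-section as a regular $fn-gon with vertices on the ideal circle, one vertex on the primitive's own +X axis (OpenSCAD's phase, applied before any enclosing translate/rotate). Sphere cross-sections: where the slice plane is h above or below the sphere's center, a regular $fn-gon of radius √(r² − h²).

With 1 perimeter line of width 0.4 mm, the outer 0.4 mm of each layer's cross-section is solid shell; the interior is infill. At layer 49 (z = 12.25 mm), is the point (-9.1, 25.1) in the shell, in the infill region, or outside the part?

outside

At z = 12.25 mm: the cube is present — its section is the full 7.5×10.5 rectangle; the cube at (9.5, 3.5) (footprint 14.5×26.5) is included at this height; the sphere at (14, 12.5) does not reach this height (|z−center|=5.250 > r=5); Taking the union: the 2 present regions are separate (no shared area or edge), so areas and boundary lengths simply add and each stays a separate island — 2 connected regions; (rotated 85° about Z; rotation is an isometry so areas/perimeters/island counts are preserved). Overall, the cross-section has 2 separate islands. Undo the 85° rotation: the query point maps to (24.211, 11.253) in the un-rotated model frame. The nearest boundary edge runs (24.00, 30.00)→(24.00, 3.50); distance from the point to it = 0.21 mm. The point is not inside any of the regions above, so it lies outside the cross-section (0.21 mm from the nearest boundary).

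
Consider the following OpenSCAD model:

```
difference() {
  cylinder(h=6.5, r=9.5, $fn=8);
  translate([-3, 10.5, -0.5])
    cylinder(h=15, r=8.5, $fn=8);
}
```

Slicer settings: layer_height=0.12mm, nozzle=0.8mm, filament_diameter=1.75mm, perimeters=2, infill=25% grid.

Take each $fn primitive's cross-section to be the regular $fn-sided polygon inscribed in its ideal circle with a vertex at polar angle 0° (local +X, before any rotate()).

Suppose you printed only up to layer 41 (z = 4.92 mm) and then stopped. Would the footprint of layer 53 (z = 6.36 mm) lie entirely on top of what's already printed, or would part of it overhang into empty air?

entirely on top

Compare the two slices. At z = 4.92: the r=9.5 cylinder gives a regular 8-gon of circumradius 9.5 (constant along its height) (area = (8/2)·9.500²·sin(360°/8) = 255.27 mm²); the r=8.5 cylinder at (-3, 10.5) gives a regular 8-gon of circumradius 8.5 (constant along its height) (area = (8/2)·8.500²·sin(360°/8) = 204.35 mm²); After the difference (first − rest): starting from the r=9.5 cylinder (255.27 mm²), the r=8.5 cylinder at (-3, 10.5) partially overlaps it — only the 55.68 mm² overlap (of its 204.35 mm²) is removed, clipping the outline — area = 199.58 mm². At z = 6.36: the r=9.5 cylinder contributes a regular 8-gon of circumradius 9.5 (area = (8/2)·9.500²·sin(360°/8) = 255.27 mm²); the r=8.5 cylinder at (-3, 10.5) gives a regular 8-gon of circumradius 8.5 (constant along its height) (area = (8/2)·8.500²·sin(360°/8) = 204.35 mm²); Taking the first minus the rest: starting from the r=9.5 cylinder (255.27 mm²), the r=8.5 cylinder at (-3, 10.5) partially overlaps it — only the 55.68 mm² overlap (of its 204.35 mm²) is removed, clipping the outline — area = 199.58 mm². Checking containment: the cross-section at z = 6.36 is a subset of the cross-section at z = 4.92.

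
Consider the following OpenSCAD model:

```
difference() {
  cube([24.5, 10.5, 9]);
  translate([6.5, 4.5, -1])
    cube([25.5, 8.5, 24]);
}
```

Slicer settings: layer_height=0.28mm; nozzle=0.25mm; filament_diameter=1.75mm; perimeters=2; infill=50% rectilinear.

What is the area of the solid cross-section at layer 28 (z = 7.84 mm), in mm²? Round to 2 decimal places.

At z = 7.84 mm: the 24.5×10.5 cube contributes its full rectangle (area 257.25 mm²); the cube at (6.5, 4.5) is present — its section is the full 25.5×8.5 rectangle (area 216.75 mm²); Taking the first minus the rest: starting from the 24.5×10.5 cube (257.25 mm²), the 25.5×8.5 cube at (6.5, 4.5) partially overlaps it — only the 108.00 mm² overlap (of its 216.75 mm²) is removed, clipping the outline — area = 149.25 mm². Overall, the cross-section is a single solid region. Net area = 149.25 mm².

149.25 mm²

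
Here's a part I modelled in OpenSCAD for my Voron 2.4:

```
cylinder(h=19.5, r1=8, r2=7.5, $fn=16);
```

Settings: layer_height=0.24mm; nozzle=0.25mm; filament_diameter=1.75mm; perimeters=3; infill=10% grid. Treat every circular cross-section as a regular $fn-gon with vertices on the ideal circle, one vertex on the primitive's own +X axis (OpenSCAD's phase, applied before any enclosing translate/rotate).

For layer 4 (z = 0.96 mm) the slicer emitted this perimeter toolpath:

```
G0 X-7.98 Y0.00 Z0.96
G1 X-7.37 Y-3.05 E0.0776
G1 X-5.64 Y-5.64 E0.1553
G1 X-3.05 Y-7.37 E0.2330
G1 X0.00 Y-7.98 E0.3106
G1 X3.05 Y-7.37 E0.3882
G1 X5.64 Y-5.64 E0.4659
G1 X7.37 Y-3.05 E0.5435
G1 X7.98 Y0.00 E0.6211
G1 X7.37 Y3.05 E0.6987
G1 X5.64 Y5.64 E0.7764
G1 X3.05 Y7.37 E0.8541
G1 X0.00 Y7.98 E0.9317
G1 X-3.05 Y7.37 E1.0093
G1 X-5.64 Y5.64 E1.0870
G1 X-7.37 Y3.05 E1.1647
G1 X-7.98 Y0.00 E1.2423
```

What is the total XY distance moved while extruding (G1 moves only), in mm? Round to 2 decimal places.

49.80 mm

Sum the Euclidean lengths of each G1 segment: total = 49.80 mm.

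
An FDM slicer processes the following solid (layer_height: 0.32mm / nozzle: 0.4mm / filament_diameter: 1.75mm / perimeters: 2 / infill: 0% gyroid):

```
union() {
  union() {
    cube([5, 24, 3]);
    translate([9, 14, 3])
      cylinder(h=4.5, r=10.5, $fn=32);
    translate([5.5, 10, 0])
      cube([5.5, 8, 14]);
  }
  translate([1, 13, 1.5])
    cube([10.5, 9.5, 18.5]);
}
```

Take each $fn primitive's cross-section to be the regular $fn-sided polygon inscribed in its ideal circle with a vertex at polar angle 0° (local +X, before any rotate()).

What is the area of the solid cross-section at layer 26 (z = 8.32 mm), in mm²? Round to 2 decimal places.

116.25 mm²

At z = 8.32 mm: the cube is not intersected at this z (z outside [0, 3]); the cylinder at (9, 14) is not intersected at this z (z outside [3, 7.5]); the cube at (5.5, 10) is present — its section is the full 5.5×8 rectangle (area 44.00 mm²); Taking the union: only the 5.5×8 cube at (5.5, 10) is present, so the union is just that shape — area = 44.00 mm²; the cube at (1, 13) (footprint 10.5×9.5) is included at this height (area 99.75 mm²); Combining (union): the regions partially overlap — summed areas 143.75 mm² minus the doubly-counted overlap 27.50 mm² gives 116.25 mm² — area = 116.25 mm². Overall, the cross-section is a single solid region. Net area = 116.25 mm².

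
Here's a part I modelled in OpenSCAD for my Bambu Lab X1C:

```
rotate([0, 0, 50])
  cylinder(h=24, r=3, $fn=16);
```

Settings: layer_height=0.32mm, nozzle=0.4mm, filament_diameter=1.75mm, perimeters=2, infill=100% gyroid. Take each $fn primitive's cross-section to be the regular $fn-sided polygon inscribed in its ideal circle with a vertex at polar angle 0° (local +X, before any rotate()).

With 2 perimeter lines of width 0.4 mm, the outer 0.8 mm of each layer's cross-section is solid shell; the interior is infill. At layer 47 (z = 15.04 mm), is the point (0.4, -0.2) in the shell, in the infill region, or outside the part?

At z = 15.04 mm: the r=3 cylinder contributes a regular 16-gon of circumradius 3; (rotated 50° about Z; rotation is an isometry so areas/perimeters/island counts are preserved). Overall, the cross-section is a single solid region. Undo the 50° rotation: the query point maps to (0.104, -0.435) in the un-rotated model frame. The nearest boundary edge runs (-0.00, -3.00)→(1.15, -2.77); distance from the point to it = 2.50 mm. The point is inside the cross-section and 2.50 mm from the nearest boundary — more than the 0.8 mm shell width (2 × 0.4), so it's in the infill interior.

infill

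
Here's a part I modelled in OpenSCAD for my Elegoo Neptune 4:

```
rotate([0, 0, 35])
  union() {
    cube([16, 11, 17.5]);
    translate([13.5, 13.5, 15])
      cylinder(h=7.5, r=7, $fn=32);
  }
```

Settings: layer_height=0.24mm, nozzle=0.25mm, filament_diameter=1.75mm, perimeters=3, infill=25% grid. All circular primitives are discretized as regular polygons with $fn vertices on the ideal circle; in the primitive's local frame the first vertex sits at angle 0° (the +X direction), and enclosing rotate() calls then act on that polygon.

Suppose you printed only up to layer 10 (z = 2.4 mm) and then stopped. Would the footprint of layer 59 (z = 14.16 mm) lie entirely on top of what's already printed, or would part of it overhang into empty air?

Compare the two slices. At z = 2.4: the 16×11 cube contributes its full rectangle (area 176.00 mm²); the cylinder at (13.5, 13.5) is not intersected at this z (z outside [15, 22.5]); Combining (union): only the 16×11 cube is present, so the union is just that shape — area = 176.00 mm²; (whole slice rotated 35° about Z — lengths, areas and connectivity unchanged). At z = 14.16: the cube is present — its section is the full 16×11 rectangle (area 176.00 mm²); the cylinder at (13.5, 13.5) is not intersected at this z (z outside [15, 22.5]); Taking the union: only the 16×11 cube is present, so the union is just that shape — area = 176.00 mm²; (rotated 35° about Z; rotation is an isometry so areas/perimeters/island counts are preserved). Checking containment: the cross-section at z = 14.16 is a subset of the cross-section at z = 2.4.

entirely on top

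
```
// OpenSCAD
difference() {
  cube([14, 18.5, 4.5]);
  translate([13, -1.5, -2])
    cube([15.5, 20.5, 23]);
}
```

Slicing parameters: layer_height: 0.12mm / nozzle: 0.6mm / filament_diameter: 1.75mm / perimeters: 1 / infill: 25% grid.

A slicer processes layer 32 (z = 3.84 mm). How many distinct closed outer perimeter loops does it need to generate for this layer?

At z = 3.84 mm: the 14×18.5 cube contributes its full rectangle; the 15.5×20.5 cube at (13, -1.5) contributes its full rectangle; After the difference (first − rest): starting from the 14×18.5 cube, the 15.5×20.5 cube at (13, -1.5) partially overlaps it — only the 18.50 mm² overlap (of its 317.75 mm²) is removed, clipping the outline — 1 connected region. The result has 1 disconnected region.

1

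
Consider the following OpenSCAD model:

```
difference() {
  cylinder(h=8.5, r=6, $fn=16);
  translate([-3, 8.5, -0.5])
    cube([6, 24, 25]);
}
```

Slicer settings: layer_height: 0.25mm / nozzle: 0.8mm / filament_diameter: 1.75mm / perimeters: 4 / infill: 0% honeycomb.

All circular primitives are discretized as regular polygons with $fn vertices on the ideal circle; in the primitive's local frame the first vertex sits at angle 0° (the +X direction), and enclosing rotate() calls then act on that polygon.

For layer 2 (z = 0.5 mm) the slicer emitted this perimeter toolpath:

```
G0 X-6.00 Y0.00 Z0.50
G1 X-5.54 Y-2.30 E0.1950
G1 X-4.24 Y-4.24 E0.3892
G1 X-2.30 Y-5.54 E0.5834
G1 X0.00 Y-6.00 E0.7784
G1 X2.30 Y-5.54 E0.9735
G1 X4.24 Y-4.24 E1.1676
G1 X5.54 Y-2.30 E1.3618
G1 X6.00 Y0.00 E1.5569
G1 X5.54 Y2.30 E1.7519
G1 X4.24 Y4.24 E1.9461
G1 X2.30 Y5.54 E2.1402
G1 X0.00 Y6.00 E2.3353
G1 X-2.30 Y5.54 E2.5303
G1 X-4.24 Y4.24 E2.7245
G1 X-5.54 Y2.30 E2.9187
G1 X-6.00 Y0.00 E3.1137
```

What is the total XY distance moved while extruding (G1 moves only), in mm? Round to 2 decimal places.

Sum the Euclidean lengths of each G1 segment: total = 37.45 mm.

37.45 mm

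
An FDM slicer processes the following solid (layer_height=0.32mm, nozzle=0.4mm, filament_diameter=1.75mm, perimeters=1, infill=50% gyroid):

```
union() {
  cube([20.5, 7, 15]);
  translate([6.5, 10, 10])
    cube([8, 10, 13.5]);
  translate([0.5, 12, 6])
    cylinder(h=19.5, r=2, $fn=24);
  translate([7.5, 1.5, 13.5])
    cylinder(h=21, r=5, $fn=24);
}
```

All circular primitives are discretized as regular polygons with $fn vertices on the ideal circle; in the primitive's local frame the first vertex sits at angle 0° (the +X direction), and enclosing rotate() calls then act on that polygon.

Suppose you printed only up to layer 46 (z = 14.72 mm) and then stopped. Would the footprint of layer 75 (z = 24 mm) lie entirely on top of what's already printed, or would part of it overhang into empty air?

Compare the two slices. At z = 14.72: the cube (footprint 20.5×7) is included at this height (area 143.50 mm²); the 8×10 cube at (6.5, 10) contributes its full rectangle (area 80.00 mm²); the cylinder at (0.5, 12): section is a regular 24-gon, circumradius r=2 (area = (24/2)·2.000²·sin(360°/24) = 12.42 mm²); the r=5 cylinder at (7.5, 1.5) gives a regular 24-gon of circumradius 5 (constant along its height) (area = (24/2)·5.000²·sin(360°/24) = 77.65 mm²); Taking the union: the regions partially overlap — summed areas 313.57 mm² minus the doubly-counted overlap 53.51 mm² gives 260.05 mm² — area = 260.05 mm². At z = 24: the cube is not intersected at this z (z outside [0, 15]); the cube at (6.5, 10) is not intersected at this z (z outside [10, 23.5]); the cylinder at (0.5, 12): section is a regular 24-gon, circumradius r=2 (area = (24/2)·2.000²·sin(360°/24) = 12.42 mm²); the r=5 cylinder at (7.5, 1.5) gives a regular 24-gon of circumradius 5 (constant along its height) (area = (24/2)·5.000²·sin(360°/24) = 77.65 mm²); Merging all regions: the 2 present regions are separate (no shared area or edge), so areas and boundary lengths simply add and each stays a separate island — area = 90.07 mm². Checking containment: the cross-section at z = 24 is a subset of the cross-section at z = 14.72.

entirely on top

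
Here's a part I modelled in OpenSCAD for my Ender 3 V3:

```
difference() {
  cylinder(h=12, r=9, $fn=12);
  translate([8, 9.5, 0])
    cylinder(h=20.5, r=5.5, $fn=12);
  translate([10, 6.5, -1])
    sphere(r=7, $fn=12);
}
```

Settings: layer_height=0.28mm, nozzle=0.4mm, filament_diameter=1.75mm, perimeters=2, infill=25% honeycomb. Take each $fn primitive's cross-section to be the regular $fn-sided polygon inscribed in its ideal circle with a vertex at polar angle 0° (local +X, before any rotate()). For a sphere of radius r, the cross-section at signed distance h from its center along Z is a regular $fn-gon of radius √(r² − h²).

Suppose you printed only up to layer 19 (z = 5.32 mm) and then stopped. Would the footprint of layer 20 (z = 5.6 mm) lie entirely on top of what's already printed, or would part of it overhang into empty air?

entirely on top

Compare the two slices. At z = 5.32: the cylinder: section is a regular 12-gon, circumradius r=9 (area = (12/2)·9.000²·sin(360°/12) = 243.00 mm²); the cylinder at (8, 9.5): section is a regular 12-gon, circumradius r=5.5 (area = (12/2)·5.500²·sin(360°/12) = 90.75 mm²); the r=7 sphere at (10, 6.5) contributes a regular 12-gon of circumradius √(7²−6.32²) = 3.010 (area = (12/2)·3.010²·sin(360°/12) = 27.17 mm²); After the difference (first − rest): starting from the r=9 cylinder (243.00 mm²), the r=5.5 cylinder at (8, 9.5) partially overlaps it — only the 7.87 mm² overlap (of its 90.75 mm²) is removed, clipping the outline; the r=7 sphere at (10, 6.5) misses the remaining region (no effect) — area = 235.13 mm². At z = 5.6: the cylinder: section is a regular 12-gon, circumradius r=9 (area = (12/2)·9.000²·sin(360°/12) = 243.00 mm²); the r=5.5 cylinder at (8, 9.5) gives a regular 12-gon of circumradius 5.5 (constant along its height) (area = (12/2)·5.500²·sin(360°/12) = 90.75 mm²); the r=7 sphere at (10, 6.5) contributes a regular 12-gon of circumradius √(7²−6.6²) = 2.332 (area = (12/2)·2.332²·sin(360°/12) = 16.32 mm²); After the difference (first − rest): starting from the r=9 cylinder (243.00 mm²), the r=5.5 cylinder at (8, 9.5) partially overlaps it — only the 7.87 mm² overlap (of its 90.75 mm²) is removed, clipping the outline; the r=7 sphere at (10, 6.5) misses the remaining region (no effect) — area = 235.13 mm². Checking containment: the cross-section at z = 5.6 is a subset of the cross-section at z = 5.32.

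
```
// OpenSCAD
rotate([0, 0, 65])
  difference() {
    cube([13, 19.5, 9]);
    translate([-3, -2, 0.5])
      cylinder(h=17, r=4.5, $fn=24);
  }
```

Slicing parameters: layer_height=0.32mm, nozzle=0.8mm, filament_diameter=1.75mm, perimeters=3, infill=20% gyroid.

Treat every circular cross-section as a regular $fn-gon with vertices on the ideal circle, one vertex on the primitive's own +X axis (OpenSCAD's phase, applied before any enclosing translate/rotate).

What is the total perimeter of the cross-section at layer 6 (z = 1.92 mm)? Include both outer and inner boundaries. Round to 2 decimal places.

64.35 mm

At z = 1.92 mm: the cube is present — its section is the full 13×19.5 rectangle (perimeter 65.00 mm); the cylinder at (-3, -2): section is a regular 24-gon, circumradius r=4.5 (perimeter = 2·24·4.500·sin(180°/24) = 28.19 mm); Taking the first minus the rest: starting from the 13×19.5 cube, the r=4.5 cylinder at (-3, -2) partially overlaps it — only the 0.75 mm² overlap (of its 62.89 mm²) is removed, clipping the outline — boundary = 64.35 mm; (whole slice rotated 65° about Z — lengths, areas and connectivity unchanged). Overall, the cross-section is a single solid region. Total boundary length (outer) = 64.35 mm.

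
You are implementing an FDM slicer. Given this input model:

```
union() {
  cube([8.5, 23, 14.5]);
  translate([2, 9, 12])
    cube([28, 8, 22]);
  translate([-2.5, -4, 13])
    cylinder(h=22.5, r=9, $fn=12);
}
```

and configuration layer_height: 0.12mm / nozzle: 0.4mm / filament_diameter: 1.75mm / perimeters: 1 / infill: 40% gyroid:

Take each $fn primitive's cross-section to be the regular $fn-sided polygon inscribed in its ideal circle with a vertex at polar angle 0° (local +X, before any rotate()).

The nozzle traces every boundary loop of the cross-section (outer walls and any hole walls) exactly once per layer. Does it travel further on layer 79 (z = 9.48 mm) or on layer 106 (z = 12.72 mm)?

layer 106 (z = 12.72 mm)

Layer 79 (z = 9.48): the 8.5×23 cube contributes its full rectangle (perimeter 63.00 mm); the cube at (2, 9) does not reach this height (z outside [12, 34]); the cylinder at (-2.5, -4) does not reach this height (z outside [13, 35.5]); Merging all regions: only the 8.5×23 cube is present, so the union is just that shape — boundary = 63.00 mm. So its perimeter = 63.00 mm. Layer 106 (z = 12.72): the 8.5×23 cube contributes its full rectangle (perimeter 63.00 mm); the 28×8 cube at (2, 9) contributes its full rectangle (perimeter 72.00 mm); the cylinder at (-2.5, -4) is not intersected at this z (z outside [13, 35.5]); Combining (union): the regions partially overlap (shared area 52.00 mm²), so the edge portions inside another operand are dropped and the merged outline is re-measured after clipping — boundary = 106.00 mm. So its perimeter = 106.00 mm. Layer 106 is larger (106.00 vs 63.00 mm).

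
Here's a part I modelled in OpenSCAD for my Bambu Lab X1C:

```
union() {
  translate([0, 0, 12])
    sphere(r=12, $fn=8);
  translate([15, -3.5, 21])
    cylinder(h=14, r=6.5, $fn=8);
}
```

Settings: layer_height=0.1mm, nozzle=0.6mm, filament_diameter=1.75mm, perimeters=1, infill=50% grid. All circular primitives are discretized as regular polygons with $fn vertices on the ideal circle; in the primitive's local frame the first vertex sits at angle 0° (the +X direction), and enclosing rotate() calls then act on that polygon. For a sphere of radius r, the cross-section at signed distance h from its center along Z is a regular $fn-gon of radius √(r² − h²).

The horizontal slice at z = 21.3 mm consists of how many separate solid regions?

2

At z = 21.3 mm: the r=12 sphere slices to a regular 8-gon of circumradius 7.584 (√(r²−h²) with h=9.3 from center); the cylinder at (15, -3.5): section is a regular 8-gon, circumradius r=6.5; Taking the union: the 2 present regions are separate (no shared area or edge), so areas and boundary lengths simply add and each stays a separate island — 2 connected regions. The result has 2 disconnected regions.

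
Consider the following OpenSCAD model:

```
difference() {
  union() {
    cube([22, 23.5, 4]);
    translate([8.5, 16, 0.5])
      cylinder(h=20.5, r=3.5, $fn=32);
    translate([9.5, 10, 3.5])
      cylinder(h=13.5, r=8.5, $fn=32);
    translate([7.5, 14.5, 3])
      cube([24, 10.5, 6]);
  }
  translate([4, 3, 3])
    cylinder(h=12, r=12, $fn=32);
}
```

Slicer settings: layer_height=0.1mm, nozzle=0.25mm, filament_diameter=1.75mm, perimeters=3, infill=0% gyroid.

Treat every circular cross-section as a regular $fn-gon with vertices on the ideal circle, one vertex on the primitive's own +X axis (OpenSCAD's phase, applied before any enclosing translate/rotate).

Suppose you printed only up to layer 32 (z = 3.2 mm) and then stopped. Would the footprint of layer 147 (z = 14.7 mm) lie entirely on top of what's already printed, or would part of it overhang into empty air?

Compare the two slices. At z = 3.2: the cube (footprint 22×23.5) is included at this height (area 517.00 mm²); the r=3.5 cylinder at (8.5, 16) contributes a regular 32-gon of circumradius 3.5 (area = (32/2)·3.500²·sin(360°/32) = 38.24 mm²); the cylinder at (9.5, 10) is absent (z outside [3.5, 17]); the cube at (7.5, 14.5) is present — its section is the full 24×10.5 rectangle (area 252.00 mm²); Combining (union): the regions partially overlap — summed areas 807.24 mm² minus the doubly-counted overlap 168.74 mm² gives 638.50 mm² — area = 638.50 mm²; the cylinder at (4, 3): section is a regular 32-gon, circumradius r=12 (area = (32/2)·12.000²·sin(360°/32) = 449.49 mm²); After the difference (first − rest): starting from that combined region (638.50 mm²), the r=12 cylinder at (4, 3) partially overlaps it — only the 206.81 mm² overlap (of its 449.49 mm²) is removed, clipping the outline — area = 431.69 mm². At z = 14.7: the cube does not reach this height (z outside [0, 4]); the cylinder at (8.5, 16): section is a regular 32-gon, circumradius r=3.5 (area = (32/2)·3.500²·sin(360°/32) = 38.24 mm²); the cylinder at (9.5, 10): section is a regular 32-gon, circumradius r=8.5 (area = (32/2)·8.500²·sin(360°/32) = 225.52 mm²); the cube at (7.5, 14.5) is not intersected at this z (z outside [3, 9]); Taking the union: the regions partially overlap — summed areas 263.76 mm² minus the doubly-counted overlap 33.54 mm² gives 230.22 mm² — area = 230.22 mm²; the cylinder at (4, 3): section is a regular 32-gon, circumradius r=12 (area = (32/2)·12.000²·sin(360°/32) = 449.49 mm²); After the difference (first − rest): starting from that combined region (230.22 mm²), the r=12 cylinder at (4, 3) partially overlaps it — only the 146.08 mm² overlap (of its 449.49 mm²) is removed, clipping the outline — area = 84.14 mm². Checking containment: the cross-section at z = 14.7 is a subset of the cross-section at z = 3.2.

entirely on top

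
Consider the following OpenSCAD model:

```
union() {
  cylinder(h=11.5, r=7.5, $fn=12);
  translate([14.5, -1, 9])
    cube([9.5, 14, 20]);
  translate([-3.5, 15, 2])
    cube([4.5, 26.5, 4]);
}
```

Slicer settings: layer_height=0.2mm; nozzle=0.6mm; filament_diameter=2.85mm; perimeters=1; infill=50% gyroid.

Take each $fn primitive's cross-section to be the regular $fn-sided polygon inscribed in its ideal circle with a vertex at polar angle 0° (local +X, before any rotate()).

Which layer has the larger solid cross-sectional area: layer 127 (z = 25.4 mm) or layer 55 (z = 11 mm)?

layer 55 (z = 11 mm)

Layer 127 (z = 25.4): the cylinder is not intersected at this z (z outside [0, 11.5]); the cube at (14.5, -1) (footprint 9.5×14) is included at this height (area 133.00 mm²); the cube at (-3.5, 15) is absent (z outside [2, 6]); Taking the union: only the 9.5×14 cube at (14.5, -1) is present, so the union is just that shape — area = 133.00 mm². So its area = 133.00 mm². Layer 55 (z = 11): the r=7.5 cylinder gives a regular 12-gon of circumradius 7.5 (constant along its height) (area = (12/2)·7.500²·sin(360°/12) = 168.75 mm²); the cube at (14.5, -1) (footprint 9.5×14) is included at this height (area 133.00 mm²); the cube at (-3.5, 15) does not reach this height (z outside [2, 6]); Combining (union): the 2 present regions are separate (no shared area or edge), so areas and boundary lengths simply add and each stays a separate island — area = 301.75 mm². So its area = 301.75 mm². Layer 55 is larger (301.75 vs 133.00 mm²).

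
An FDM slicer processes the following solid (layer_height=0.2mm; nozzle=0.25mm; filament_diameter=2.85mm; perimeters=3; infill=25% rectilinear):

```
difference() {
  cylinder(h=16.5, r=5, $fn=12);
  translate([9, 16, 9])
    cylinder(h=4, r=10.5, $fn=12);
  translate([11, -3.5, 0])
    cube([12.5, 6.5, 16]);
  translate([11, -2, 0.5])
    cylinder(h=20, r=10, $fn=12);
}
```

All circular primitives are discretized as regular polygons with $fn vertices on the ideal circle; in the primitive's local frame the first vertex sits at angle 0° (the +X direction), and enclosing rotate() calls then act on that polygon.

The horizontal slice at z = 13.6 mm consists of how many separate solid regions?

1

At z = 13.6 mm: the r=5 cylinder contributes a regular 12-gon of circumradius 5; the cylinder at (9, 16) is not intersected at this z (z outside [9, 13]); the cube at (11, -3.5) is present — its section is the full 12.5×6.5 rectangle; the cylinder at (11, -2): section is a regular 12-gon, circumradius r=10; Subtracting the remaining from the first: starting from the r=5 cylinder, the 12.5×6.5 cube at (11, -3.5) misses the remaining region (no effect); the r=10 cylinder at (11, -2) partially overlaps it — only the 20.86 mm² overlap (of its 300.00 mm²) is removed, clipping the outline — 1 connected region. The result has 1 disconnected region.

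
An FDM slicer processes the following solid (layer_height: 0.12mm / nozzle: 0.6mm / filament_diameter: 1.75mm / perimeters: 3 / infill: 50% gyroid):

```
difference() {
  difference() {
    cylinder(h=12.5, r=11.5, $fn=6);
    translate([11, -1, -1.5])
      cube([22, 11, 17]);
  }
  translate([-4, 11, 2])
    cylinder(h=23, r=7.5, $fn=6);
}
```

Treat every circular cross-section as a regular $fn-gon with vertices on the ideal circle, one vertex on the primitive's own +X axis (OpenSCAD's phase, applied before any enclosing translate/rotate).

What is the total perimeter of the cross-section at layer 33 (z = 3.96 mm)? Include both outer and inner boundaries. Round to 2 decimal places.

69.88 mm

At z = 3.96 mm: the r=11.5 cylinder contributes a regular 6-gon of circumradius 11.5 (perimeter = 2·6·11.500·sin(180°/6) = 69.00 mm); the cube at (11, -1) is present — its section is the full 22×11 rectangle (perimeter 66.00 mm); After the difference (first − rest): starting from the r=11.5 cylinder, the 22×11 cube at (11, -1) partially overlaps it — only the 0.43 mm² overlap (of its 242.00 mm²) is removed, clipping the outline — boundary = 68.73 mm; the r=7.5 cylinder at (-4, 11) gives a regular 6-gon of circumradius 7.5 (constant along its height) (perimeter = 2·6·7.500·sin(180°/6) = 45.00 mm); Subtracting the remaining from the first: starting from the result so far, the r=7.5 cylinder at (-4, 11) partially overlaps it — only the 46.60 mm² overlap (of its 146.14 mm²) is removed, clipping the outline — boundary = 69.88 mm. Overall, the cross-section is a single solid region. Total boundary length (outer) = 69.88 mm.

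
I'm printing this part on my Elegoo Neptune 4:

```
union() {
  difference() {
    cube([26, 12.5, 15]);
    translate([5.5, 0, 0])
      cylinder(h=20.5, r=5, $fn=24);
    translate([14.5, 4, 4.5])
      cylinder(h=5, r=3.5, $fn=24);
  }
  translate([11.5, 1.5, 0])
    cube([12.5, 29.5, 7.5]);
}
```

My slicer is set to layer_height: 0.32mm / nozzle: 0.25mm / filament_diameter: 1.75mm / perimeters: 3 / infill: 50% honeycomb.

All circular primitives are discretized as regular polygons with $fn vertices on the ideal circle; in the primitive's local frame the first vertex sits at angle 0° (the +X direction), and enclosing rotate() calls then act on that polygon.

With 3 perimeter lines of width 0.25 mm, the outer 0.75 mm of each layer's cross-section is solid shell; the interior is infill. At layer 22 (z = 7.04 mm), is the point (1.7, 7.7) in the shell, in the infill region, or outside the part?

infill

At z = 7.04 mm: the cube (footprint 26×12.5) is included at this height; the cylinder at (5.5, 0): section is a regular 24-gon, circumradius r=5; the cylinder at (14.5, 4): section is a regular 24-gon, circumradius r=3.5; After the difference (first − rest): starting from the 26×12.5 cube, the r=5 cylinder at (5.5, 0) partially overlaps it — only the 38.82 mm² overlap (of its 77.65 mm²) is removed, clipping the outline; the r=3.5 cylinder at (14.5, 4) lies wholly inside it (removes its full 38.05 mm² and its 21.93 mm outline becomes a hole wall) — 1 connected region with 1 hole; the 12.5×29.5 cube at (11.5, 1.5) contributes its full rectangle; Taking the union: the regions partially overlap (shared area 103.86 mm²), so overlapping operands fuse into one piece — 1 connected region with 2 holes. Overall, the cross-section is one region with 2 holes. The nearest boundary edge runs (0.00, 0.00)→(0.00, 12.50); distance from the point to it = 1.70 mm. The point is inside the cross-section and 1.70 mm from the nearest boundary — more than the 0.75 mm shell width (3 × 0.25), so it's in the infill interior.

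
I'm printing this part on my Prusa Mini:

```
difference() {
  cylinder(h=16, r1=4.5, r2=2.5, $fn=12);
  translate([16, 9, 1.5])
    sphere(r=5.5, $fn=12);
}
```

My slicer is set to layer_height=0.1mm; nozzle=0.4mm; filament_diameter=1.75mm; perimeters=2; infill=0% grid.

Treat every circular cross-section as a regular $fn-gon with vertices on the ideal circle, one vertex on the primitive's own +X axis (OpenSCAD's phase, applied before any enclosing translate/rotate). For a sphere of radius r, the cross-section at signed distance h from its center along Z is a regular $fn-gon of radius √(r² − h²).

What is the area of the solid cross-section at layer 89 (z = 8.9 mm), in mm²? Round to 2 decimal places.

34.43 mm²

At z = 8.9 mm: the cone contributes a regular 12-gon of circumradius 3.388 (interpolated between r1=4.5 and r2=2.5 at t=0.556) (area = (12/2)·3.388²·sin(360°/12) = 34.43 mm²); the sphere at (16, 9) is not intersected at this z (|z−center|=7.400 > r=5.5); Subtracting the remaining from the first: none of the subtracted shapes is present at this height, so the cone is unchanged — area = 34.43 mm². Overall, the cross-section is a single solid region. Net area = 34.43 mm².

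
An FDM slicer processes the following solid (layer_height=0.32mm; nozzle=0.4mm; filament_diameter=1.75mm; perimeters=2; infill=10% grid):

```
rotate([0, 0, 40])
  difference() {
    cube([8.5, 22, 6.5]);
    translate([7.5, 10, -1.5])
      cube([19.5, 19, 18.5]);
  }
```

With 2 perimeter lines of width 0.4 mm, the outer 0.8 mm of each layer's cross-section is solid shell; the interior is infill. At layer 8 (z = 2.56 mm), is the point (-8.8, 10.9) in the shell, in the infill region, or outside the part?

At z = 2.56 mm: the cube is present — its section is the full 8.5×22 rectangle; the cube at (7.5, 10) (footprint 19.5×19) is included at this height; After the difference (first − rest): starting from the 8.5×22 cube, the 19.5×19 cube at (7.5, 10) partially overlaps it — only the 12.00 mm² overlap (of its 370.50 mm²) is removed, clipping the outline — 1 connected region; (whole slice rotated 40° about Z — lengths, areas and connectivity unchanged). Overall, the cross-section is a single solid region. Undo the 40° rotation: the query point maps to (0.265, 14.006) in the un-rotated model frame. The nearest boundary edge runs (0.00, 0.00)→(0.00, 22.00); distance from the point to it = 0.27 mm. The point is inside the cross-section, 0.27 mm from the nearest boundary — within the 0.8 mm shell band (2 × 0.4).

shell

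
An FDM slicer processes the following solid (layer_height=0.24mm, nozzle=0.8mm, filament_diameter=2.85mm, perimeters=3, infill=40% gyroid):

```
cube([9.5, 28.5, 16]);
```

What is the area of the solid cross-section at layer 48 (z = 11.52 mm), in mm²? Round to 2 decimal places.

270.75 mm²

At z = 11.52 mm: the cube (footprint 9.5×28.5) is included at this height (area 270.75 mm²). Overall, the cross-section is a single solid region. Net area = 270.75 mm².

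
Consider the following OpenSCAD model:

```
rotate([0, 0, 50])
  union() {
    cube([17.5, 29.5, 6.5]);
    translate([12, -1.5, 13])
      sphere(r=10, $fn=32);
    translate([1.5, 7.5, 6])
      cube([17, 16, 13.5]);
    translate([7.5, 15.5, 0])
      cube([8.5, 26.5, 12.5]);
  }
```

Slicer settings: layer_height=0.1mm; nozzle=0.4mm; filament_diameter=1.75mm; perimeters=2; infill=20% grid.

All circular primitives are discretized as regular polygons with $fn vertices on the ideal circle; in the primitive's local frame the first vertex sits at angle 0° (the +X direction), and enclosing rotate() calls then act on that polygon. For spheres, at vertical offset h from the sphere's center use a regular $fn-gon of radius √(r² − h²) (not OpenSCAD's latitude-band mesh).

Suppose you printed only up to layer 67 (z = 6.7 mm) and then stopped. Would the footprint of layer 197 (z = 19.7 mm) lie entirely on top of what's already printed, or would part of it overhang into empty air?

Compare the two slices. At z = 6.7: the cube does not reach this height (z outside [0, 6.5]); the r=10 sphere at (12, -1.5) slices to a regular 32-gon of circumradius 7.766 (√(r²−h²) with h=6.3 from center) (area = (32/2)·7.766²·sin(360°/32) = 188.25 mm²); the 17×16 cube at (1.5, 7.5) contributes its full rectangle (area 272.00 mm²); the cube at (7.5, 15.5) (footprint 8.5×26.5) is included at this height (area 225.25 mm²); Combining (union): the regions partially overlap — summed areas 685.50 mm² minus the doubly-counted overlap 68.00 mm² gives 617.50 mm² — area = 617.50 mm²; (rotated 50° about Z; rotation is an isometry so areas/perimeters/island counts are preserved). At z = 19.7: the cube is absent (z outside [0, 6.5]); the r=10 sphere at (12, -1.5) slices to a regular 32-gon of circumradius 7.424 (√(r²−h²) with h=6.7 from center) (area = (32/2)·7.424²·sin(360°/32) = 172.02 mm²); the cube at (1.5, 7.5) is not intersected at this z (z outside [6, 19.5]); the cube at (7.5, 15.5) is absent (z outside [0, 12.5]); Taking the union: only the r=10 sphere at (12, -1.5) is present, so the union is just that shape — area = 172.02 mm²; (whole slice rotated 50° about Z — lengths, areas and connectivity unchanged). Checking containment: the cross-section at z = 19.7 is a subset of the cross-section at z = 6.7.

entirely on top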